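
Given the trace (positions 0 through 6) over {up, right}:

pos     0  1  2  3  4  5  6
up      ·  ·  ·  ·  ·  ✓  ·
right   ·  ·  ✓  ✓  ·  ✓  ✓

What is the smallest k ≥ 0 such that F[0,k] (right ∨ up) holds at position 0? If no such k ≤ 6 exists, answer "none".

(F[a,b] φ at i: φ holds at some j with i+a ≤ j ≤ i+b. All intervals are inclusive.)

Scan j = 0,1,… for (right ∨ up):
  j=0: fails
  j=1: fails
  j=2: holds
First hit at j=2, so smallest k = 2-0 = 2.

2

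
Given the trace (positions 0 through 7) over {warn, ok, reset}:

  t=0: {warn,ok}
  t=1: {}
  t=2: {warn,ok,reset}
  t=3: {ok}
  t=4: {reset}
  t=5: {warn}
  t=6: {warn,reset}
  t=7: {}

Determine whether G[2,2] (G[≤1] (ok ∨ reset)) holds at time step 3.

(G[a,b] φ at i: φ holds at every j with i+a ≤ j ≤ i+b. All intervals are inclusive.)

Check G[≤1] (ok ∨ reset) at every j in [5,5]:
  j=5: fails at 5
Fails at j=5 → formula fails.

False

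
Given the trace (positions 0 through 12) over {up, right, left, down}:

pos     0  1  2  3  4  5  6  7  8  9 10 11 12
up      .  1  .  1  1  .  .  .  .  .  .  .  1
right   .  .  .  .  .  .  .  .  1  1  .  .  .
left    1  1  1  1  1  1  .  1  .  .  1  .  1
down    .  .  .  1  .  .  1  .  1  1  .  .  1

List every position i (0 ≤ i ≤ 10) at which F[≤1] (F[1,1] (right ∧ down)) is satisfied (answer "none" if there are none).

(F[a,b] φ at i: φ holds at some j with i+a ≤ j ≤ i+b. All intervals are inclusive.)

Evaluate at each i in [0,10]:
  i=0: ✗ (none in [0,1])
  i=1: ✗ (none in [1,2])
  i=2: ✗ (none in [2,3])
  i=3: ✗ (none in [3,4])
  i=4: ✗ (none in [4,5])
  i=5: ✗ (none in [5,6])
  i=6: ✓ (witness j=7)
  i=7: ✓ (witness j=7)
  i=8: ✓ (witness j=8)
  i=9: ✗ (none in [9,10])
  i=10: ✗ (none in [10,11])

6, 7, 8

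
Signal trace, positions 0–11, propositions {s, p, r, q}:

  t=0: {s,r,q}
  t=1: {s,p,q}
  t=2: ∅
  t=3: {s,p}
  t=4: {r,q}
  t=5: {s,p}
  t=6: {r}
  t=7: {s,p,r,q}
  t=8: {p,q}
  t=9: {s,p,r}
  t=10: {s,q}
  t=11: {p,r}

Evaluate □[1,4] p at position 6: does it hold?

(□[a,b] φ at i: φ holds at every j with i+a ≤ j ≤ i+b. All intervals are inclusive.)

Does not hold

Check p at every j in [7,10]:
  j=7: true
  j=8: true
  j=9: true
  j=10: false
Fails at j=10 → formula fails.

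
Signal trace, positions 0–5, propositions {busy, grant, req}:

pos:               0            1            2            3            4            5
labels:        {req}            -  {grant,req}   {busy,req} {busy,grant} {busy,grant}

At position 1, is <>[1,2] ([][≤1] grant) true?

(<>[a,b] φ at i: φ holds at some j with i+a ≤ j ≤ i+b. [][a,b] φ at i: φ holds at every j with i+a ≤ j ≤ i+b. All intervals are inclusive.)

No

Check [][≤1] grant at each j in [2,3]:
  j=2: fails at 3
  j=3: fails at 3
No position in the window satisfies it → formula fails.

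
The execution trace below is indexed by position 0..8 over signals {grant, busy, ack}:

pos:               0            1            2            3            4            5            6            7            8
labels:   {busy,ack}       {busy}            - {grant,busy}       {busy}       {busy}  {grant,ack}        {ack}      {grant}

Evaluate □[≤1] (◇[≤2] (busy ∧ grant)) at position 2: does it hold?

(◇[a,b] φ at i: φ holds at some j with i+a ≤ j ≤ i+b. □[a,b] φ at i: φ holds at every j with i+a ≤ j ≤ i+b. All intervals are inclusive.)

Holds

Check ◇[≤2] (busy ∧ grant) at every j in [2,3]:
  j=2: holds (witness at 3)
  j=3: holds (witness at 3)
All positions satisfy it → formula holds.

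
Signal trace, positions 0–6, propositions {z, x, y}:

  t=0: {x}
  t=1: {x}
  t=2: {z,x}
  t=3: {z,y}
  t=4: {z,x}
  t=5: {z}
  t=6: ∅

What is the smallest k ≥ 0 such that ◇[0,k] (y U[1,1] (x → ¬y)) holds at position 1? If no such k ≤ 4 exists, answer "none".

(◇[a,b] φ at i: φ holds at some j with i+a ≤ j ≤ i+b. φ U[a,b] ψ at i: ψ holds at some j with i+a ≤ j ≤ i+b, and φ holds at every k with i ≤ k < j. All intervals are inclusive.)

2

Scan j = 1,2,… for (y U[1,1] (x → ¬y)):
  j=1: fails
  j=2: fails
  j=3: holds
First hit at j=3, so smallest k = 3-1 = 2.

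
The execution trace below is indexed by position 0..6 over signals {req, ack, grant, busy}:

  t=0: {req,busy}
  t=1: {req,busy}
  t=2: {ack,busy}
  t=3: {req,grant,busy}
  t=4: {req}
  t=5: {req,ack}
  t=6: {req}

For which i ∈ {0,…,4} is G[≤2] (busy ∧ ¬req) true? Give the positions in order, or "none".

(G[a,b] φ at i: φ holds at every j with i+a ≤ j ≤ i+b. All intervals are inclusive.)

Evaluate at each i in [0,4]:
  i=0: ✗ (fails at j=0)
  i=1: ✗ (fails at j=1)
  i=2: ✗ (fails at j=3)
  i=3: ✗ (fails at j=3)
  i=4: ✗ (fails at j=4)

none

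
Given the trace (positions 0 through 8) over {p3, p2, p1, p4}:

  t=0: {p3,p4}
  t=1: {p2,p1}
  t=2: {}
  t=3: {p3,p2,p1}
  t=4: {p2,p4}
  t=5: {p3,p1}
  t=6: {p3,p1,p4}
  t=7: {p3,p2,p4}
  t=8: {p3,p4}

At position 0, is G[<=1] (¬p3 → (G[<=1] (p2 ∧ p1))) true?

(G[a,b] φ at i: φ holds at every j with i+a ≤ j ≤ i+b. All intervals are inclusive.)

No

Check (¬p3 → (G[<=1] (p2 ∧ p1))) at every j in [0,1]:
  j=0: antecedent false → ✓
  j=1: antecedent true; consequent fails at 2 → ✗
Fails at j=1 → formula fails.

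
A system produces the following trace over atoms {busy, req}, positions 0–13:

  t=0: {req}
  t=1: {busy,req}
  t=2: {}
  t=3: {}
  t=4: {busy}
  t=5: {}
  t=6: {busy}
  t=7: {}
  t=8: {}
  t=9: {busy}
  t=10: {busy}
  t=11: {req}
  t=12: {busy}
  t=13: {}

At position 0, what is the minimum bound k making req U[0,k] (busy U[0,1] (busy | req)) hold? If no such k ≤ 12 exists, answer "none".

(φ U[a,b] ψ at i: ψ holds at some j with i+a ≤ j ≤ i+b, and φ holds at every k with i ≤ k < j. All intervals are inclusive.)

0

Need earliest j ≥ 0 with (busy U[0,1] (busy | req)), and req at every k in [0,j-1].
  j=0: rhs holds (empty prefix). k = 0.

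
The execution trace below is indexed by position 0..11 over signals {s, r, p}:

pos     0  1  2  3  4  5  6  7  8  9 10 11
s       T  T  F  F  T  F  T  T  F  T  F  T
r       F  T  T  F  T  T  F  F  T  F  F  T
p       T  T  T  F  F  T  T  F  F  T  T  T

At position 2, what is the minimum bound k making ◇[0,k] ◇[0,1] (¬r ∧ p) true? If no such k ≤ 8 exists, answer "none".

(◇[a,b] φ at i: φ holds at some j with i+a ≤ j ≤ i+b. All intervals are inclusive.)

Scan j = 2,3,… for ◇[0,1] (¬r ∧ p):
  j=2: fails
  j=3: fails
  j=4: fails
  j=5: holds
First hit at j=5, so smallest k = 5-2 = 3.

3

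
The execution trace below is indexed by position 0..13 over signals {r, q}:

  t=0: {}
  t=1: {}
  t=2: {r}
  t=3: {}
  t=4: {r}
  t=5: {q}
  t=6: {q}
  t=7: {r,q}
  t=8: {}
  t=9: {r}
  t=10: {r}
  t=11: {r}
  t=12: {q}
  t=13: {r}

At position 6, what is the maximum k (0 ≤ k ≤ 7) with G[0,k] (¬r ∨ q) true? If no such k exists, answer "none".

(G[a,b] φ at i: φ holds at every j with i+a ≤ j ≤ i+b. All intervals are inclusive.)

(¬r ∨ q) must hold from j=6 onward; find where it first fails.
  j=6: holds
  j=7: holds
  j=8: holds
  j=9: fails
Holds on [6,8], so largest k = 2.

2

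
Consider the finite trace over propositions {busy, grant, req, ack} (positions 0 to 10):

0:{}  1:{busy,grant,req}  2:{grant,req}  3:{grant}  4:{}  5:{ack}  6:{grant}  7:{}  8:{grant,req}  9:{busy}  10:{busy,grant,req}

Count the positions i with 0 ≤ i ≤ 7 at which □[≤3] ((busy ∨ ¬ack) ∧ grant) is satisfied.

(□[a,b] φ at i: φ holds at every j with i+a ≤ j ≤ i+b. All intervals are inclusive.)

Evaluate at each i in [0,7]:
  i=0: ✗ (fails at j=0)
  i=1: ✗ (fails at j=4)
  i=2: ✗ (fails at j=4)
  i=3: ✗ (fails at j=4)
  i=4: ✗ (fails at j=4)
  i=5: ✗ (fails at j=5)
  i=6: ✗ (fails at j=7)
  i=7: ✗ (fails at j=7)
Positions where it holds: {} → 0.

0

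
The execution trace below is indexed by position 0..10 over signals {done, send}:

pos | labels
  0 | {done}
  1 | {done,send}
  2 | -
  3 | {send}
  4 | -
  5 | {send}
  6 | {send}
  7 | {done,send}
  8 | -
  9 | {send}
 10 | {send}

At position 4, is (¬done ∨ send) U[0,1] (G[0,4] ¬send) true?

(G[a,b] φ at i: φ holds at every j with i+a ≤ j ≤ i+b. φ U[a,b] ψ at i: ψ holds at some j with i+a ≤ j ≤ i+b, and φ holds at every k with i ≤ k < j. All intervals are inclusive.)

Need some j in [4,5] with G[0,4] ¬send, and (¬done ∨ send) at every k in [4,j-1].
  j=4: G[0,4] ¬send — fails at 5.
  j=5: G[0,4] ¬send — fails at 5.
No j in the window works → until fails.

Does not hold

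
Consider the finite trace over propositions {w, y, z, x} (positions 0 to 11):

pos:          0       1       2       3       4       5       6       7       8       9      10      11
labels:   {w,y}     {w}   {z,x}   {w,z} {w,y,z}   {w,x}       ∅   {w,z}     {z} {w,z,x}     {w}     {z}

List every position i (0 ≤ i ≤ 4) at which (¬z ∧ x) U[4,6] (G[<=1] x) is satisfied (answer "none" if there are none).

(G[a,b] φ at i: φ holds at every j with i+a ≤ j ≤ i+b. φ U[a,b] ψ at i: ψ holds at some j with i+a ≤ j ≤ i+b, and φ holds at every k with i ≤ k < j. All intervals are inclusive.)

none

Evaluate at each i in [0,4]:
  i=0: ✗ (no rhs in [4,6])
  i=1: ✗ (no rhs in [5,7])
  i=2: ✗ (no rhs in [6,8])
  i=3: ✗ (no rhs in [7,9])
  i=4: ✗ (no rhs in [8,10])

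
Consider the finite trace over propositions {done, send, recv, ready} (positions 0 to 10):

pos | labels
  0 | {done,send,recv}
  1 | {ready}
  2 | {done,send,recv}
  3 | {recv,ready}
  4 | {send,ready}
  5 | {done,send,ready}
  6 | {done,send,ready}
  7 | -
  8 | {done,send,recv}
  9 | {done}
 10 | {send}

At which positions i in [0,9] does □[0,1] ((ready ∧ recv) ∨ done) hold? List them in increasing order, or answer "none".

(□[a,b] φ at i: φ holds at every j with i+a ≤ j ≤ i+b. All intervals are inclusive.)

Evaluate at each i in [0,9]:
  i=0: ✗ (fails at j=1)
  i=1: ✗ (fails at j=1)
  i=2: ✓ (all of [2,3])
  i=3: ✗ (fails at j=4)
  i=4: ✗ (fails at j=4)
  i=5: ✓ (all of [5,6])
  i=6: ✗ (fails at j=7)
  i=7: ✗ (fails at j=7)
  i=8: ✓ (all of [8,9])
  i=9: ✗ (fails at j=10)

2, 5, 8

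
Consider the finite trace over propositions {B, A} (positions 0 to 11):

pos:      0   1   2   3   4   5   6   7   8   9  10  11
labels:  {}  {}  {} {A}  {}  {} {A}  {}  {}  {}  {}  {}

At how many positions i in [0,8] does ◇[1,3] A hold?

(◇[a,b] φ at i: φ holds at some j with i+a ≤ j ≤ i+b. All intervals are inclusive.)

Evaluate at each i in [0,8]:
  i=0: ✓ (witness j=3)
  i=1: ✓ (witness j=3)
  i=2: ✓ (witness j=3)
  i=3: ✓ (witness j=6)
  i=4: ✓ (witness j=6)
  i=5: ✓ (witness j=6)
  i=6: ✗ (none in [7,9])
  i=7: ✗ (none in [8,10])
  i=8: ✗ (none in [9,11])
Positions where it holds: {0, 1, 2, 3, 4, 5} → 6.

6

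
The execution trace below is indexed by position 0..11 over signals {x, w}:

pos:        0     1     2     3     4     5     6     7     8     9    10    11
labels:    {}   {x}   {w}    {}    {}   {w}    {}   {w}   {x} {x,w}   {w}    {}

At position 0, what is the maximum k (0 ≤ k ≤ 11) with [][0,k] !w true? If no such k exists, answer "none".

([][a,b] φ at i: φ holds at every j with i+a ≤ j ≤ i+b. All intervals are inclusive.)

1

!w must hold from j=0 onward; find where it first fails.
  j=0: holds
  j=1: holds
  j=2: fails
Holds on [0,1], so largest k = 1.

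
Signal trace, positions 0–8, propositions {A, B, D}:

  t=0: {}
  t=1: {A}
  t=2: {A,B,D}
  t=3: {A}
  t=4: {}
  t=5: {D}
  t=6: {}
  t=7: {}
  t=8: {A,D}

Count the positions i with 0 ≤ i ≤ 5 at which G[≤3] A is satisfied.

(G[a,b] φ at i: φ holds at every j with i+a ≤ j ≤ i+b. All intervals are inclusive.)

0

Evaluate at each i in [0,5]:
  i=0: ✗ (fails at j=0)
  i=1: ✗ (fails at j=4)
  i=2: ✗ (fails at j=4)
  i=3: ✗ (fails at j=4)
  i=4: ✗ (fails at j=4)
  i=5: ✗ (fails at j=5)
Positions where it holds: {} → 0.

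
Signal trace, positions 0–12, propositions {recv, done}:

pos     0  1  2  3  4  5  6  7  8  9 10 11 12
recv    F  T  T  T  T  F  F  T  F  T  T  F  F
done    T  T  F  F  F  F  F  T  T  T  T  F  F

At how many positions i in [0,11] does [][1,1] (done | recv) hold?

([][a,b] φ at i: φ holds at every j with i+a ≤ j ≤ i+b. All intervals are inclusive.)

Evaluate at each i in [0,11]:
  i=0: ✓ (all of [1,1])
  i=1: ✓ (all of [2,2])
  i=2: ✓ (all of [3,3])
  i=3: ✓ (all of [4,4])
  i=4: ✗ (fails at j=5)
  i=5: ✗ (fails at j=6)
  i=6: ✓ (all of [7,7])
  i=7: ✓ (all of [8,8])
  i=8: ✓ (all of [9,9])
  i=9: ✓ (all of [10,10])
  i=10: ✗ (fails at j=11)
  i=11: ✗ (fails at j=12)
Positions where it holds: {0, 1, 2, 3, 6, 7, 8, 9} → 8.

8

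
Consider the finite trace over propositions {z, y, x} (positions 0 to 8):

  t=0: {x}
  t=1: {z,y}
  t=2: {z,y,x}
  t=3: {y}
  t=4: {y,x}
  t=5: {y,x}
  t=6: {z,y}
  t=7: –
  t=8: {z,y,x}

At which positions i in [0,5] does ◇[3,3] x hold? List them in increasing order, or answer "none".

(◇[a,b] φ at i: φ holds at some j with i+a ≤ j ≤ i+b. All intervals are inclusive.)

Evaluate at each i in [0,5]:
  i=0: ✗ (none in [3,3])
  i=1: ✓ (witness j=4)
  i=2: ✓ (witness j=5)
  i=3: ✗ (none in [6,6])
  i=4: ✗ (none in [7,7])
  i=5: ✓ (witness j=8)

1, 2, 5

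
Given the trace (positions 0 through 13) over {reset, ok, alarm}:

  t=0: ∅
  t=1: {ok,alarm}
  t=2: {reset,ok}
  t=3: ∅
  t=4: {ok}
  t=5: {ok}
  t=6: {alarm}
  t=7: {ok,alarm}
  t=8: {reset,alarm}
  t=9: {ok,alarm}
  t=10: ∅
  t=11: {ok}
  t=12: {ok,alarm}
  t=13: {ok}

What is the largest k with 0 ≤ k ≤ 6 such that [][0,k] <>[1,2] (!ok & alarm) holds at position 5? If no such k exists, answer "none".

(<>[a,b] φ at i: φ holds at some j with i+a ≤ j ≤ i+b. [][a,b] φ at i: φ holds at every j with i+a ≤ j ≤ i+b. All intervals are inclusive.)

<>[1,2] (!ok & alarm) must hold from j=5 onward; find where it first fails.
  j=5: holds
  j=6: holds
  j=7: holds
  j=8: fails
Holds on [5,7], so largest k = 2.

2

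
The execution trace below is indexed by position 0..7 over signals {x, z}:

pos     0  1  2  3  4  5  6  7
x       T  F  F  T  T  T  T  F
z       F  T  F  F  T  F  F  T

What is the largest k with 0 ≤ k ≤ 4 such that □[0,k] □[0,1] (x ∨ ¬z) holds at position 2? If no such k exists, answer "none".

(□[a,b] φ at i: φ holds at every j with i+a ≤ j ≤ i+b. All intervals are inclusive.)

□[0,1] (x ∨ ¬z) must hold from j=2 onward; find where it first fails.
  j=2: holds
  j=3: holds
  j=4: holds
  j=5: holds
  j=6: fails
Holds on [2,5], so largest k = 3.

3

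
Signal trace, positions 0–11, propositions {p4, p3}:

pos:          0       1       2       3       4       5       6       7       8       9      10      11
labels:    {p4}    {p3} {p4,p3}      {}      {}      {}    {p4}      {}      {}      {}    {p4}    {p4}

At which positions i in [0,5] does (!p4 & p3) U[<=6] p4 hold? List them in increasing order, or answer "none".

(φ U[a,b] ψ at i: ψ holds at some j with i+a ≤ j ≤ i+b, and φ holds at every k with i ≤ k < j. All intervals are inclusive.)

Evaluate at each i in [0,5]:
  i=0: ✓ (rhs at j=0)
  i=1: ✓ (rhs at j=2; lhs holds on [1,1])
  i=2: ✓ (rhs at j=2)
  i=3: ✗ (lhs fails at k=3 before rhs at j=6)
  i=4: ✗ (lhs fails at k=4 before rhs at j=6)
  i=5: ✗ (lhs fails at k=5 before rhs at j=6)

0, 1, 2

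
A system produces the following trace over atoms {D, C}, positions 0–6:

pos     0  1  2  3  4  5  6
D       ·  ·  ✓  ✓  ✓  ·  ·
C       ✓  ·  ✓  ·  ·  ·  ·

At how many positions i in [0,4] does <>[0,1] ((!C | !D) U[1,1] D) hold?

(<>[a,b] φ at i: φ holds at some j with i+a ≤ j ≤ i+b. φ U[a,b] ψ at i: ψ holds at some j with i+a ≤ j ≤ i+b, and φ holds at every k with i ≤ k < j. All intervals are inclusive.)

4

Evaluate at each i in [0,4]:
  i=0: ✓ (witness j=1)
  i=1: ✓ (witness j=1)
  i=2: ✓ (witness j=3)
  i=3: ✓ (witness j=3)
  i=4: ✗ (none in [4,5])
Positions where it holds: {0, 1, 2, 3} → 4.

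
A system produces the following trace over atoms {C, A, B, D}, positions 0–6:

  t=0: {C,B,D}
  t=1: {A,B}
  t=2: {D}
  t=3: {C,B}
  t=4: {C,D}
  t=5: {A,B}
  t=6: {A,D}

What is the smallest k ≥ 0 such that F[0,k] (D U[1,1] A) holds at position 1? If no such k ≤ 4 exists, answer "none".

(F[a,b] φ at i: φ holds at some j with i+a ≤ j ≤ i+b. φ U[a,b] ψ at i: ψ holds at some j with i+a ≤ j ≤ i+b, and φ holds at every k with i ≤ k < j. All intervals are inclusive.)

Scan j = 1,2,… for (D U[1,1] A):
  j=1: fails
  j=2: fails
  j=3: fails
  j=4: holds
First hit at j=4, so smallest k = 4-1 = 3.

3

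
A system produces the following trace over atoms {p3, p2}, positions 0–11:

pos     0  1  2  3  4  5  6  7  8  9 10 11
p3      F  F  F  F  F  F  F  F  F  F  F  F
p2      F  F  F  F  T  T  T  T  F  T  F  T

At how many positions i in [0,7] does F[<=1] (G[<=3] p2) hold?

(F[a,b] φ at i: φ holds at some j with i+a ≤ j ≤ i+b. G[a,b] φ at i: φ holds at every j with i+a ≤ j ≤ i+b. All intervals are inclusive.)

2

Evaluate at each i in [0,7]:
  i=0: ✗ (none in [0,1])
  i=1: ✗ (none in [1,2])
  i=2: ✗ (none in [2,3])
  i=3: ✓ (witness j=4)
  i=4: ✓ (witness j=4)
  i=5: ✗ (none in [5,6])
  i=6: ✗ (none in [6,7])
  i=7: ✗ (none in [7,8])
Positions where it holds: {3, 4} → 2.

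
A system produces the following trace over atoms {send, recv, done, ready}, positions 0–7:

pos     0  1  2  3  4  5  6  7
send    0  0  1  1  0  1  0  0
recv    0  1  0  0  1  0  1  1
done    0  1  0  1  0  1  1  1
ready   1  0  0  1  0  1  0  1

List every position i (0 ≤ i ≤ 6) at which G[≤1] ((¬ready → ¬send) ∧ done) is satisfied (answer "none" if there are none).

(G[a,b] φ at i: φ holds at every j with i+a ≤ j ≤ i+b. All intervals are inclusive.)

5, 6

Evaluate at each i in [0,6]:
  i=0: ✗ (fails at j=0)
  i=1: ✗ (fails at j=2)
  i=2: ✗ (fails at j=2)
  i=3: ✗ (fails at j=4)
  i=4: ✗ (fails at j=4)
  i=5: ✓ (all of [5,6])
  i=6: ✓ (all of [6,7])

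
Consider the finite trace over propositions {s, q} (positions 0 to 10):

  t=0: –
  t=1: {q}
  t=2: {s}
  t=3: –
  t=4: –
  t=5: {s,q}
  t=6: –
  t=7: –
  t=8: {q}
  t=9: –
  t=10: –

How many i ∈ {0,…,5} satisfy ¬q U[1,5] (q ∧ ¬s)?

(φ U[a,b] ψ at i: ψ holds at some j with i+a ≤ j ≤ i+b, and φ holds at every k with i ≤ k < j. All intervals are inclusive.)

Evaluate at each i in [0,5]:
  i=0: ✓ (rhs at j=1; lhs holds on [0,0])
  i=1: ✗ (no rhs in [2,6])
  i=2: ✗ (no rhs in [3,7])
  i=3: ✗ (lhs fails at k=5 before rhs at j=8)
  i=4: ✗ (lhs fails at k=5 before rhs at j=8)
  i=5: ✗ (lhs fails at k=5 before rhs at j=8)
Positions where it holds: {0} → 1.

1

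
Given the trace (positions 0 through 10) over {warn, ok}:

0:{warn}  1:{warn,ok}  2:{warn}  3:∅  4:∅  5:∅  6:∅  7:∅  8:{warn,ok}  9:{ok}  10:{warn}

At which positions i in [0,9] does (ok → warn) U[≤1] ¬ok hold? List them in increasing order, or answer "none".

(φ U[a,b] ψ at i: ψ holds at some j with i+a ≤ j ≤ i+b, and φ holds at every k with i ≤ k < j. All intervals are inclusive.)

0, 1, 2, 3, 4, 5, 6, 7

Evaluate at each i in [0,9]:
  i=0: ✓ (rhs at j=0)
  i=1: ✓ (rhs at j=2; lhs holds on [1,1])
  i=2: ✓ (rhs at j=2)
  i=3: ✓ (rhs at j=3)
  i=4: ✓ (rhs at j=4)
  i=5: ✓ (rhs at j=5)
  i=6: ✓ (rhs at j=6)
  i=7: ✓ (rhs at j=7)
  i=8: ✗ (no rhs in [8,9])
  i=9: ✗ (lhs fails at k=9 before rhs at j=10)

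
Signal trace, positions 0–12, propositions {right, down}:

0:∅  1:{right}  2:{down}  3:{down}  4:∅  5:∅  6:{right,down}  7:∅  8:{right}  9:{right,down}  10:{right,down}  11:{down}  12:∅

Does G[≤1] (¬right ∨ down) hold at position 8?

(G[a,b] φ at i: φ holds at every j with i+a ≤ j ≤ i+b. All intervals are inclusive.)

Check (¬right ∨ down) at every j in [8,9]:
  j=8: false
  j=9: true
Fails at j=8 → formula fails.

False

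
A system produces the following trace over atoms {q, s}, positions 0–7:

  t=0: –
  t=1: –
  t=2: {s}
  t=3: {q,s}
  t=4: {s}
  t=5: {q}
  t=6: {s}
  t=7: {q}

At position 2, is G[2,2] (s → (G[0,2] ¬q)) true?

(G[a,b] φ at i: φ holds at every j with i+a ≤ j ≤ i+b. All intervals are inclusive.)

Check (s → (G[0,2] ¬q)) at every j in [4,4]:
  j=4: antecedent true; consequent fails at 5 → ✗
Fails at j=4 → formula fails.

Does not hold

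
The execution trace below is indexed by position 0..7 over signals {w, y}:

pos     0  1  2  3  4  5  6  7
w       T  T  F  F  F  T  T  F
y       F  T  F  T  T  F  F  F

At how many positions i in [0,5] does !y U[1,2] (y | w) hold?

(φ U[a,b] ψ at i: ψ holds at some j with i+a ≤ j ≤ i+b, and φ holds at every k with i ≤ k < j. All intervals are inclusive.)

Evaluate at each i in [0,5]:
  i=0: ✓ (rhs at j=1; lhs holds on [0,0])
  i=1: ✗ (lhs fails at k=1 before rhs at j=3)
  i=2: ✓ (rhs at j=3; lhs holds on [2,2])
  i=3: ✗ (lhs fails at k=3 before rhs at j=4)
  i=4: ✗ (lhs fails at k=4 before rhs at j=5)
  i=5: ✓ (rhs at j=6; lhs holds on [5,5])
Positions where it holds: {0, 2, 5} → 3.

3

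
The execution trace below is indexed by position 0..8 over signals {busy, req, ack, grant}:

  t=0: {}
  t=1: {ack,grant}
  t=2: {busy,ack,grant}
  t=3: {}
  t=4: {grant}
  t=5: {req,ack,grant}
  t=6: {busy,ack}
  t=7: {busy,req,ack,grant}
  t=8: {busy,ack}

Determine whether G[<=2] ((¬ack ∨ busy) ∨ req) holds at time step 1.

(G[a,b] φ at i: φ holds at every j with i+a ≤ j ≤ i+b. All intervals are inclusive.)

False

Check ((¬ack ∨ busy) ∨ req) at every j in [1,3]:
  j=1: false
  j=2: true
  j=3: true
Fails at j=1 → formula fails.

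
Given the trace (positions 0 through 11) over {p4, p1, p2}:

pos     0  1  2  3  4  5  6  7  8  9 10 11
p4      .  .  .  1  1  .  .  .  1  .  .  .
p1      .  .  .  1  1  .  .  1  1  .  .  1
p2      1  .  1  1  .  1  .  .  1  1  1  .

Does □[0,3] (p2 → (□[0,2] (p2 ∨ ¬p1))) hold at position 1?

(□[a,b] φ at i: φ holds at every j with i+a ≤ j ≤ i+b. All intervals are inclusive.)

Check (p2 → (□[0,2] (p2 ∨ ¬p1))) at every j in [1,4]:
  j=1: antecedent false → ✓
  j=2: antecedent true; consequent fails at 4 → ✗
  j=3: antecedent true; consequent fails at 4 → ✗
  j=4: antecedent false → ✓
Fails at j=2 → formula fails.

No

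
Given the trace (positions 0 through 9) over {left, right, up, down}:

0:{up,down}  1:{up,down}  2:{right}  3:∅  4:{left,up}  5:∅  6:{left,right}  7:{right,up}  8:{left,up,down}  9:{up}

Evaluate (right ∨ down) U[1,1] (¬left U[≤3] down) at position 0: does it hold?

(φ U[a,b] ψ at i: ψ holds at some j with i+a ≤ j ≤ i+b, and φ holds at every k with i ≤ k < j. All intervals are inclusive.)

Yes

Need some j in [1,1] with (¬left U[≤3] down), and (right ∨ down) at every k in [0,j-1].
  j=1: (¬left U[≤3] down) holds; (right ∨ down) holds at every k in [0,0] → satisfied.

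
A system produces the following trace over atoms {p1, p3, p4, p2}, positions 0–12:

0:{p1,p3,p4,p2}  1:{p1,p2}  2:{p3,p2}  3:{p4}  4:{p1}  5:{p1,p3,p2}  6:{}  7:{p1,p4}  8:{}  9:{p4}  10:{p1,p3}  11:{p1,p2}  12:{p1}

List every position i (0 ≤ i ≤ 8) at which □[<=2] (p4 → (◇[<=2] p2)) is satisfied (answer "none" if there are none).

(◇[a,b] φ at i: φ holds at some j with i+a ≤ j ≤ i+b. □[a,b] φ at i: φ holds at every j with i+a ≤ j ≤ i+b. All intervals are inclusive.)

0, 1, 2, 3, 4, 8

Evaluate at each i in [0,8]:
  i=0: ✓ (all of [0,2])
  i=1: ✓ (all of [1,3])
  i=2: ✓ (all of [2,4])
  i=3: ✓ (all of [3,5])
  i=4: ✓ (all of [4,6])
  i=5: ✗ (fails at j=7)
  i=6: ✗ (fails at j=7)
  i=7: ✗ (fails at j=7)
  i=8: ✓ (all of [8,10])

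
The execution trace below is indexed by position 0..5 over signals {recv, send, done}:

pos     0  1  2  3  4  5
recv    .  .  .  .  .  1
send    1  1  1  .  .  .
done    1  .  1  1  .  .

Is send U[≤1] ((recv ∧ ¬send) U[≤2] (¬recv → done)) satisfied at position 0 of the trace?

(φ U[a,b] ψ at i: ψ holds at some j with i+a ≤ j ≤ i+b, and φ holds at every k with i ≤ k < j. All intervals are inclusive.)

Need some j in [0,1] with ((recv ∧ ¬send) U[≤2] (¬recv → done)), and send at every k in [0,j-1].
  j=0: ((recv ∧ ¬send) U[≤2] (¬recv → done)) holds; no prefix to check → satisfied.

Holds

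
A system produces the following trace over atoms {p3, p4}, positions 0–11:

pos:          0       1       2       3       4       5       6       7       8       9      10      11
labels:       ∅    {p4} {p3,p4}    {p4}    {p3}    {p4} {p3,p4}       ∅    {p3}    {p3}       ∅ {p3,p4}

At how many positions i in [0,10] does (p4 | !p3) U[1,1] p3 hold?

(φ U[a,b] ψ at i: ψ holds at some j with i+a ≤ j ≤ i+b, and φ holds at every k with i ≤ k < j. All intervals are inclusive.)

Evaluate at each i in [0,10]:
  i=0: ✗ (no rhs in [1,1])
  i=1: ✓ (rhs at j=2; lhs holds on [1,1])
  i=2: ✗ (no rhs in [3,3])
  i=3: ✓ (rhs at j=4; lhs holds on [3,3])
  i=4: ✗ (no rhs in [5,5])
  i=5: ✓ (rhs at j=6; lhs holds on [5,5])
  i=6: ✗ (no rhs in [7,7])
  i=7: ✓ (rhs at j=8; lhs holds on [7,7])
  i=8: ✗ (lhs fails at k=8 before rhs at j=9)
  i=9: ✗ (no rhs in [10,10])
  i=10: ✓ (rhs at j=11; lhs holds on [10,10])
Positions where it holds: {1, 3, 5, 7, 10} → 5.

5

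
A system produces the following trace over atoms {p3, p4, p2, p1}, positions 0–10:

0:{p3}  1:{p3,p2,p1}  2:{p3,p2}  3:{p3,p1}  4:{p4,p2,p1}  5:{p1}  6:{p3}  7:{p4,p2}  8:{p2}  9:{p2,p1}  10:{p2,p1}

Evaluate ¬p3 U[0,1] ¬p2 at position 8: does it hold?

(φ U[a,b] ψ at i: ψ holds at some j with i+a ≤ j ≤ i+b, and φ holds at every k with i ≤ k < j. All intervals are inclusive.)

False

Need some j in [8,9] with ¬p2, and ¬p3 at every k in [8,j-1].
  j=8: ¬p2 false.
  j=9: ¬p2 false.
No j in the window works → until fails.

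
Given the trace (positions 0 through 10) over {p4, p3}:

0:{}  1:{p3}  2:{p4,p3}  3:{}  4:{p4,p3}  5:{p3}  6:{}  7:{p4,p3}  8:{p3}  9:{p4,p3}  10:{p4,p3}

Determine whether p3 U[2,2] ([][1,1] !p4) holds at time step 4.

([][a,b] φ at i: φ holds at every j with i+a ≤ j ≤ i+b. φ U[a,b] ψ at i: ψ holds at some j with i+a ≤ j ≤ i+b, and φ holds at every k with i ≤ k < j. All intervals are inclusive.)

Need some j in [6,6] with [][1,1] !p4, and p3 at every k in [4,j-1].
  j=6: [][1,1] !p4 — fails at 7.
No j in the window works → until fails.

No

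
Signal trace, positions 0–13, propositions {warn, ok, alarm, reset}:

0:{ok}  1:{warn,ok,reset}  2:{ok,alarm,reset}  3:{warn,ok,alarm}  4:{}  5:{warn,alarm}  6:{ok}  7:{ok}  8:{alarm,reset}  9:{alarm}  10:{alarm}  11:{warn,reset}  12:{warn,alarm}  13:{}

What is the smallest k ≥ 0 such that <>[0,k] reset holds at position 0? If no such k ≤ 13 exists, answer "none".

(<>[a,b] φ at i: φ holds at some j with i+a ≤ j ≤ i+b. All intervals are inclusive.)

1

Scan j = 0,1,… for reset:
  j=0: fails
  j=1: holds
First hit at j=1, so smallest k = 1-0 = 1.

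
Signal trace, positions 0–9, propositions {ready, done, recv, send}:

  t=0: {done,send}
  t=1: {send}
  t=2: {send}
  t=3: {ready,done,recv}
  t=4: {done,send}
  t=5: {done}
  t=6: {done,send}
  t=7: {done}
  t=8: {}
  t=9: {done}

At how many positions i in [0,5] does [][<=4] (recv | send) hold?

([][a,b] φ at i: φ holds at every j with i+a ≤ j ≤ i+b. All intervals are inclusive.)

Evaluate at each i in [0,5]:
  i=0: ✓ (all of [0,4])
  i=1: ✗ (fails at j=5)
  i=2: ✗ (fails at j=5)
  i=3: ✗ (fails at j=5)
  i=4: ✗ (fails at j=5)
  i=5: ✗ (fails at j=5)
Positions where it holds: {0} → 1.

1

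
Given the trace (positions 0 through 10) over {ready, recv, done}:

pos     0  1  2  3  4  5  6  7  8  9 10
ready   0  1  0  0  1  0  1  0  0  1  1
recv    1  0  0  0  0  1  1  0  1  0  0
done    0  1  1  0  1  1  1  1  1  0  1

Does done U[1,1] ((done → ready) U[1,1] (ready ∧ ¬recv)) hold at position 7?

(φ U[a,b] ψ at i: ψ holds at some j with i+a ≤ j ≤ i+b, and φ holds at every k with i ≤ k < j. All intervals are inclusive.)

Need some j in [8,8] with ((done → ready) U[1,1] (ready ∧ ¬recv)), and done at every k in [7,j-1].
  j=8: ((done → ready) U[1,1] (ready ∧ ¬recv)) — fails.
No j in the window works → until fails.

Does not hold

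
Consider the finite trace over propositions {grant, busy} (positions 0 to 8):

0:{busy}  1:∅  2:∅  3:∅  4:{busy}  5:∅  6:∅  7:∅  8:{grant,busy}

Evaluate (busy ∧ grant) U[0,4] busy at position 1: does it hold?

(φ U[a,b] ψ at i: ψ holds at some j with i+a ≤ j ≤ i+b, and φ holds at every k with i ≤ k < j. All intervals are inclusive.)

Need some j in [1,5] with busy, and (busy ∧ grant) at every k in [1,j-1].
  j=1: busy false.
  j=2: busy false.
  j=3: busy false.
  j=4: busy holds, but (busy ∧ grant) fails at k=1 → not this j.
  j=5: busy false.
No j in the window works → until fails.

Does not hold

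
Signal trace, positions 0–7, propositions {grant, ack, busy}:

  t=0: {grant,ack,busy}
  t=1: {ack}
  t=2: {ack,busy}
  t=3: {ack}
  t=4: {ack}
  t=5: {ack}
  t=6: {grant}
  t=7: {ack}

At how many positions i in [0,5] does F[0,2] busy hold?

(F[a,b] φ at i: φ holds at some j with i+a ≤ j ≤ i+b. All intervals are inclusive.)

3

Evaluate at each i in [0,5]:
  i=0: ✓ (witness j=0)
  i=1: ✓ (witness j=2)
  i=2: ✓ (witness j=2)
  i=3: ✗ (none in [3,5])
  i=4: ✗ (none in [4,6])
  i=5: ✗ (none in [5,7])
Positions where it holds: {0, 1, 2} → 3.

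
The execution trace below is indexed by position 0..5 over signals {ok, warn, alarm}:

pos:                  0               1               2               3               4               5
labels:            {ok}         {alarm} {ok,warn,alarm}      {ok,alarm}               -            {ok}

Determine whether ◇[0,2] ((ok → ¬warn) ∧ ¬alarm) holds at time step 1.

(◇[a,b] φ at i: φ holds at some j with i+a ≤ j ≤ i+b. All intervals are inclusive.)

Check ((ok → ¬warn) ∧ ¬alarm) at each j in [1,3]:
  j=1: false
  j=2: false
  j=3: false
No position in the window satisfies it → formula fails.

No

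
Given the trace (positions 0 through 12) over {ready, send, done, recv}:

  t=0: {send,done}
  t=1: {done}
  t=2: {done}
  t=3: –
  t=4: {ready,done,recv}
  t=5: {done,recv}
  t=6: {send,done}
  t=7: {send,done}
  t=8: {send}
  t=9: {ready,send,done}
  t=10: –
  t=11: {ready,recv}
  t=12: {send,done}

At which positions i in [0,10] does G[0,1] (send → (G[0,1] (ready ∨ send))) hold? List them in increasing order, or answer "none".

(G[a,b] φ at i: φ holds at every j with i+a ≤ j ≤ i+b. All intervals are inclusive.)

1, 2, 3, 4, 5, 6, 7, 10

Evaluate at each i in [0,10]:
  i=0: ✗ (fails at j=0)
  i=1: ✓ (all of [1,2])
  i=2: ✓ (all of [2,3])
  i=3: ✓ (all of [3,4])
  i=4: ✓ (all of [4,5])
  i=5: ✓ (all of [5,6])
  i=6: ✓ (all of [6,7])
  i=7: ✓ (all of [7,8])
  i=8: ✗ (fails at j=9)
  i=9: ✗ (fails at j=9)
  i=10: ✓ (all of [10,11])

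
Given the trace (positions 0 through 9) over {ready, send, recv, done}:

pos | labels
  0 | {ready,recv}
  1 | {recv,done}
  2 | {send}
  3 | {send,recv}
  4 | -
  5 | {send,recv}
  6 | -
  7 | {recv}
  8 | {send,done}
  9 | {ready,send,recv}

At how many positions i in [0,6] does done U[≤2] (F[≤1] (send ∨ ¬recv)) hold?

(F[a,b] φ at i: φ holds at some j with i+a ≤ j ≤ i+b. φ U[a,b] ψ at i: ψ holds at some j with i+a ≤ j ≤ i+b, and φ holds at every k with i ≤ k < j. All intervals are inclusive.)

6

Evaluate at each i in [0,6]:
  i=0: ✗ (lhs fails at k=0 before rhs at j=1)
  i=1: ✓ (rhs at j=1)
  i=2: ✓ (rhs at j=2)
  i=3: ✓ (rhs at j=3)
  i=4: ✓ (rhs at j=4)
  i=5: ✓ (rhs at j=5)
  i=6: ✓ (rhs at j=6)
Positions where it holds: {1, 2, 3, 4, 5, 6} → 6.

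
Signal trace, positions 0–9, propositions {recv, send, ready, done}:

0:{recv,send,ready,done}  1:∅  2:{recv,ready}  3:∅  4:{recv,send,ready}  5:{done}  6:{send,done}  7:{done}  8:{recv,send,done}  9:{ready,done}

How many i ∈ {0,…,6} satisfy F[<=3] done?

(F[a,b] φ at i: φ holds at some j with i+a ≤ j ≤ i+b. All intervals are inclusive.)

6

Evaluate at each i in [0,6]:
  i=0: ✓ (witness j=0)
  i=1: ✗ (none in [1,4])
  i=2: ✓ (witness j=5)
  i=3: ✓ (witness j=5)
  i=4: ✓ (witness j=5)
  i=5: ✓ (witness j=5)
  i=6: ✓ (witness j=6)
Positions where it holds: {0, 2, 3, 4, 5, 6} → 6.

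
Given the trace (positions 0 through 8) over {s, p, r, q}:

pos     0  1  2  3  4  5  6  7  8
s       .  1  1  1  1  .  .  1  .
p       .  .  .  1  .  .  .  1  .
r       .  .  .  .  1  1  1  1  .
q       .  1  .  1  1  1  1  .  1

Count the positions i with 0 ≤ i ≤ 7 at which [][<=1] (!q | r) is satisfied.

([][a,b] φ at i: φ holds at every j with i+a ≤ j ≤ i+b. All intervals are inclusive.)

3

Evaluate at each i in [0,7]:
  i=0: ✗ (fails at j=1)
  i=1: ✗ (fails at j=1)
  i=2: ✗ (fails at j=3)
  i=3: ✗ (fails at j=3)
  i=4: ✓ (all of [4,5])
  i=5: ✓ (all of [5,6])
  i=6: ✓ (all of [6,7])
  i=7: ✗ (fails at j=8)
Positions where it holds: {4, 5, 6} → 3.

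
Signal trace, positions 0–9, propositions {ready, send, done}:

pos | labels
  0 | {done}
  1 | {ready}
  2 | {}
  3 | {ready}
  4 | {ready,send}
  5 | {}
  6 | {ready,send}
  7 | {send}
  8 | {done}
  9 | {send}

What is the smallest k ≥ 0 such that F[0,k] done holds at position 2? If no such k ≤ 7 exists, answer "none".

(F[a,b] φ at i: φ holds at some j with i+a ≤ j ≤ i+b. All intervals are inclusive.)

6

Scan j = 2,3,… for done:
  j=2: fails
  j=3: fails
  j=4: fails
  j=5: fails
  j=6: fails
  j=7: fails
  j=8: holds
First hit at j=8, so smallest k = 8-2 = 6.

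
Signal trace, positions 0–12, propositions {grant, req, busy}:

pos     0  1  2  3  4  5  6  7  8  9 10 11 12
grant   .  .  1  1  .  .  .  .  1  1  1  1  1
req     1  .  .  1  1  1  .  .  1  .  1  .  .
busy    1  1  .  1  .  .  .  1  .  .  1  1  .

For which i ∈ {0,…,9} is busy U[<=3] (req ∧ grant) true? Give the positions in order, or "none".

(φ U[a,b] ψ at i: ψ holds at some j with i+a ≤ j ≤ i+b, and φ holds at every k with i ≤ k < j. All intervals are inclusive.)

Evaluate at each i in [0,9]:
  i=0: ✗ (lhs fails at k=2 before rhs at j=3)
  i=1: ✗ (lhs fails at k=2 before rhs at j=3)
  i=2: ✗ (lhs fails at k=2 before rhs at j=3)
  i=3: ✓ (rhs at j=3)
  i=4: ✗ (no rhs in [4,7])
  i=5: ✗ (lhs fails at k=5 before rhs at j=8)
  i=6: ✗ (lhs fails at k=6 before rhs at j=8)
  i=7: ✓ (rhs at j=8; lhs holds on [7,7])
  i=8: ✓ (rhs at j=8)
  i=9: ✗ (lhs fails at k=9 before rhs at j=10)

3, 7, 8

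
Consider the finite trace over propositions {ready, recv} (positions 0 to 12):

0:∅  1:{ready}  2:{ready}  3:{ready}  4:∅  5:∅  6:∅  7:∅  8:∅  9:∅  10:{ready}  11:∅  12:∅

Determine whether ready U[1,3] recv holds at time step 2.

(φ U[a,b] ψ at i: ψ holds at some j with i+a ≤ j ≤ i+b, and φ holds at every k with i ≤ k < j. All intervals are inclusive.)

Need some j in [3,5] with recv, and ready at every k in [2,j-1].
  j=3: recv false.
  j=4: recv false.
  j=5: recv false.
No j in the window works → until fails.

No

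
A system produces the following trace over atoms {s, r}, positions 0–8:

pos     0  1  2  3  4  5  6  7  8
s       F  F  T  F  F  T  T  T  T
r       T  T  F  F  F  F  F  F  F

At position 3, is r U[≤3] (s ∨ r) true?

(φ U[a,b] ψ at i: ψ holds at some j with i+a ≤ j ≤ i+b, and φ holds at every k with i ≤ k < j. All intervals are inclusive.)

Need some j in [3,6] with (s ∨ r), and r at every k in [3,j-1].
  j=3: (s ∨ r) false.
  j=4: (s ∨ r) false.
  j=5: (s ∨ r) holds, but r fails at k=3 → not this j.
  j=6: (s ∨ r) holds, but r fails at k=3 → not this j.
No j in the window works → until fails.

False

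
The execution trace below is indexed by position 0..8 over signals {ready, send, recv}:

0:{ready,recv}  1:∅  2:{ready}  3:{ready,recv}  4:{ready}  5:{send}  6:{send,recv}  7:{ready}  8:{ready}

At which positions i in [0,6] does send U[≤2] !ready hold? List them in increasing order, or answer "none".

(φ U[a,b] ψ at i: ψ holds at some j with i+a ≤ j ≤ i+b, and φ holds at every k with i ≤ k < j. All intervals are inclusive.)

Evaluate at each i in [0,6]:
  i=0: ✗ (lhs fails at k=0 before rhs at j=1)
  i=1: ✓ (rhs at j=1)
  i=2: ✗ (no rhs in [2,4])
  i=3: ✗ (lhs fails at k=3 before rhs at j=5)
  i=4: ✗ (lhs fails at k=4 before rhs at j=5)
  i=5: ✓ (rhs at j=5)
  i=6: ✓ (rhs at j=6)

1, 5, 6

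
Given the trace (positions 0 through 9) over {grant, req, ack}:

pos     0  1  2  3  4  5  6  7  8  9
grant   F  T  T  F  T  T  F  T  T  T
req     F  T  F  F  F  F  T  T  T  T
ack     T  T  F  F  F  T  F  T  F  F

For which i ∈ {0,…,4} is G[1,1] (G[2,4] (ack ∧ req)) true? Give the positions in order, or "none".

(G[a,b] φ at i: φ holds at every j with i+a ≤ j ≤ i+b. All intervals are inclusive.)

Evaluate at each i in [0,4]:
  i=0: ✗ (fails at j=1)
  i=1: ✗ (fails at j=2)
  i=2: ✗ (fails at j=3)
  i=3: ✗ (fails at j=4)
  i=4: ✗ (fails at j=5)

none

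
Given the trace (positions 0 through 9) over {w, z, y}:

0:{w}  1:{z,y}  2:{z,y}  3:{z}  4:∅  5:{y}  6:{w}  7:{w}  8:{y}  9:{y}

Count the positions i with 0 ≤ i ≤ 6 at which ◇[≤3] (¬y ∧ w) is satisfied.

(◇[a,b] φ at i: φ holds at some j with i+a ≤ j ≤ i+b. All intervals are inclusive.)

Evaluate at each i in [0,6]:
  i=0: ✓ (witness j=0)
  i=1: ✗ (none in [1,4])
  i=2: ✗ (none in [2,5])
  i=3: ✓ (witness j=6)
  i=4: ✓ (witness j=6)
  i=5: ✓ (witness j=6)
  i=6: ✓ (witness j=6)
Positions where it holds: {0, 3, 4, 5, 6} → 5.

5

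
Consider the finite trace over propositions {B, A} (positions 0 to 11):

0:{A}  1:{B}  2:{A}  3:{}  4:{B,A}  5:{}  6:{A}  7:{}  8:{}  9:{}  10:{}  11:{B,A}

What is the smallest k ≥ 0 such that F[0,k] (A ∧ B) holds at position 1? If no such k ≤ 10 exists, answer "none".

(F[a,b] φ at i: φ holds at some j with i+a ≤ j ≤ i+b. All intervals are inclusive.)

Scan j = 1,2,… for (A ∧ B):
  j=1: fails
  j=2: fails
  j=3: fails
  j=4: holds
First hit at j=4, so smallest k = 4-1 = 3.

3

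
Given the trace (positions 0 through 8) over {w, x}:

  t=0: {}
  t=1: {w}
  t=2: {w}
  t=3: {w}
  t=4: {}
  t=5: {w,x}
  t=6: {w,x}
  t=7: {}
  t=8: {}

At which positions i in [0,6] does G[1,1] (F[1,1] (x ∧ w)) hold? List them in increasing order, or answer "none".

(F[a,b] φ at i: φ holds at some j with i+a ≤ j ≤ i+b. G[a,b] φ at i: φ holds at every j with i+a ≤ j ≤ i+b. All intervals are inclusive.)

Evaluate at each i in [0,6]:
  i=0: ✗ (fails at j=1)
  i=1: ✗ (fails at j=2)
  i=2: ✗ (fails at j=3)
  i=3: ✓ (all of [4,4])
  i=4: ✓ (all of [5,5])
  i=5: ✗ (fails at j=6)
  i=6: ✗ (fails at j=7)

3, 4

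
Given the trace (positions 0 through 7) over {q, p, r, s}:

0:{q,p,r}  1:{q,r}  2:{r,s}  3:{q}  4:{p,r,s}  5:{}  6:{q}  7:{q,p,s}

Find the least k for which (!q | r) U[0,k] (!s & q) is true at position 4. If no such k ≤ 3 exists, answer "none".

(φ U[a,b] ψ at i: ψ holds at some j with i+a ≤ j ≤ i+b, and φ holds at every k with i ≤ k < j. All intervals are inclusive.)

Need earliest j ≥ 4 with (!s & q), and (!q | r) at every k in [4,j-1].
  j=4: rhs fails.
  j=5: rhs fails.
  j=6: rhs holds; lhs holds on [4,5]. k = 2.

2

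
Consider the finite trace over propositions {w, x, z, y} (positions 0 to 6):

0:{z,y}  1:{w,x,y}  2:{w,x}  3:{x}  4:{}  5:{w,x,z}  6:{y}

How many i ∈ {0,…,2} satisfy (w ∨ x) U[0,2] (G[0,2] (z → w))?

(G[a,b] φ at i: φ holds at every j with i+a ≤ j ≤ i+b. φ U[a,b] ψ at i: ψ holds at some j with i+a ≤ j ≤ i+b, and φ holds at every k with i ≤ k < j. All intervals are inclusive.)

Evaluate at each i in [0,2]:
  i=0: ✗ (lhs fails at k=0 before rhs at j=1)
  i=1: ✓ (rhs at j=1)
  i=2: ✓ (rhs at j=2)
Positions where it holds: {1, 2} → 2.

2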